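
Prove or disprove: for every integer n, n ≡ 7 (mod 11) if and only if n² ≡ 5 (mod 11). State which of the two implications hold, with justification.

(⇒) Suppose n ≡ 7 (mod 11). Write n = 11j + 7. Then (11j + 7)² = 121j² + 154j + 49 = 11(11j² + 14j + 4) + 5, so n² ≡ 5 (mod 11).

(⇐) This fails: take n = 4. Then 4² = 16 ≡ 5 (mod 11), yet 4 ≡ 4 (mod 11), not 7.

Only the forward implication holds.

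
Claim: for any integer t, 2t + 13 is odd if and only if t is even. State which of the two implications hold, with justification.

Not equivalent: only (⇐) holds.

[⇐] Suppose t is even. Since 2 is even, 2t is even for every t, so 2t + 13 has the same parity as 13, which is odd. Hence 2t + 13 is odd.

[⇒] This fails: take t = 1. Then 2t + 13 = 15, which is odd, yet t = 1 is odd, not even.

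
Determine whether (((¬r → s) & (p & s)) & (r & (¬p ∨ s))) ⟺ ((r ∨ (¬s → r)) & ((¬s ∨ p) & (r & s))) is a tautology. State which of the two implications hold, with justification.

The biconditional holds.

(⟸) Assume the antecedent. If p is true, the antecedent forces (p = T, r = T, s = T), and the consequent holds there. If p is false, the antecedent cannot hold. Either way the consequent holds.

(⟹) Assume the antecedent. If p is true, the antecedent forces (p = T, r = T, s = T), and the consequent holds there. If p is false, the antecedent cannot hold. Either way the consequent holds.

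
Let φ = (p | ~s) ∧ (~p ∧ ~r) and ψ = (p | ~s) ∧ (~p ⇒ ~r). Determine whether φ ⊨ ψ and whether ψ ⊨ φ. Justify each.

[⇒] Assume the antecedent. If r is true, the antecedent cannot hold. If r is false, the antecedent forces (r = F, p = F, s = F), and (p | ~s) ∧ (~p ⇒ ~r) holds there. Either way (p | ~s) ∧ (~p ⇒ ~r) holds.

[⇐] This fails. Under r = F, p = T, s = F, the left side is false but the right side is true.

(⇒) holds; (⇐) fails.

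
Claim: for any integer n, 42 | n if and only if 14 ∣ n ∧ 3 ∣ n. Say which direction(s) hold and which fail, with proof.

[⇒] If 42 ∣ n, write n = 42q. Since 42 = 3·14, n = 14·(3q), so 14 ∣ n; and since 42 = 14·3, n = 3·(14q), so 3 ∣ n.

[⇐] Suppose 14 ∣ n and 3 ∣ n. Any common multiple of 14 and 3 is a multiple of their lcm; here gcd(14, 3) = 1, so lcm(14, 3) = 14·3 = 42, so 42 ∣ n.

Both directions hold; the statement is true.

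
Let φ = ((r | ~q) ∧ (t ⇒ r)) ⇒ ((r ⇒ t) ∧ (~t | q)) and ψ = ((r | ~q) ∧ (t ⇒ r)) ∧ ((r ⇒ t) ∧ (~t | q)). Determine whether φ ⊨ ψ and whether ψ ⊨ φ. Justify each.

Only the reverse direction holds.

(⟸) Assume the antecedent. If t is true, the antecedent forces (t = T, q = T, r = T), and the consequent holds there. If t is false, the antecedent forces (t = F, q = F, r = F), and the consequent holds there. Either way the consequent holds.

(⟹) This fails. Under t = T, q = F, r = F, the left side is true but the right side is false.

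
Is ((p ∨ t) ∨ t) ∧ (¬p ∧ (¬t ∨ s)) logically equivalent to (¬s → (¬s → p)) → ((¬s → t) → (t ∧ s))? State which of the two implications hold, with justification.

The forward direction holds; the converse fails.

(⟹) Assume the antecedent. If s is true, the antecedent forces (s = T, p = F, t = T), and the consequent holds there. If s is false, the antecedent cannot hold. Either way the consequent holds.

(⟸) This fails. Under s = F, p = F, t = F, the left side is false but the right side is true.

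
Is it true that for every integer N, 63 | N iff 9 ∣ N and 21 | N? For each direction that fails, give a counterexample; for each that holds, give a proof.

Equivalent; both directions hold.

(→) If 63 ∣ N, write N = 63q. Since 63 = 7·9, N = 9·(7q), so 9 ∣ N; and since 63 = 3·21, N = 21·(3q), so 21 ∣ N.

(←) Suppose 9 ∣ N and 21 ∣ N. Any common multiple of 9 and 21 is a multiple of their lcm; here lcm(9, 21) = 9·21/gcd(9, 21) = 189/3 = 63, so 63 ∣ N.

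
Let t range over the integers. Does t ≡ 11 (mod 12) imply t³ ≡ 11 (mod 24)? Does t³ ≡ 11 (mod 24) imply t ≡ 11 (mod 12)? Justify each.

Only the converse holds.

(⟸) The residues r modulo 24 with r³ ≡ 11 (mod 24) are exactly {11}, and each is ≡ 11 (mod 12).

(⟹) This fails: take t = 23. Then 23 ≡ 11 (mod 12), but 23³ = 12167 ≡ 23 (mod 24), not 11.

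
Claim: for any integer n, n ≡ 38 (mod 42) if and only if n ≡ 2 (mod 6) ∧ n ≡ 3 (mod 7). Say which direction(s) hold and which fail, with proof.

Both implications hold.

[⇐] If n ≡ 2 (mod 6) and n ≡ 3 (mod 7), then by the Chinese remainder theorem n ≡ 38 (mod 42). This is exactly n ≡ 38 (mod 42).

[⇒] Suppose n ≡ 38 (mod 42); write n = 42j + 38. Since 6 ∣ 42, reducing mod 6 gives n ≡ 38 ≡ 2 (mod 6); since 7 ∣ 42, reducing mod 7 gives n ≡ 38 ≡ 3 (mod 7).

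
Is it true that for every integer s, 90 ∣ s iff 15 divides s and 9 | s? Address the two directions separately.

(→) If 90 ∣ s, write s = 90q. Since 90 = 6·15, s = 15·(6q), so 15 ∣ s; and since 90 = 10·9, s = 9·(10q), so 9 ∣ s.

(←) This fails: take s = 45. Both 15 ∣ 45 and 9 ∣ 45, yet 45 is not a multiple of 90 (since 45 = 0·90 + 45), so 90 ∤ 45.

Only the forward implication holds.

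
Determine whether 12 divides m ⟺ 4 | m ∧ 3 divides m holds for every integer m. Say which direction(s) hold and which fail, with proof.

Both directions hold.

(⟹) If 12 ∣ m, write m = 12q. Since 12 = 3·4, m = 4·(3q), so 4 ∣ m; and since 12 = 4·3, m = 3·(4q), so 3 ∣ m.

(⟸) Suppose 4 ∣ m and 3 ∣ m. Any common multiple of 4 and 3 is a multiple of their lcm; here gcd(4, 3) = 1, so lcm(4, 3) = 4·3 = 12, so 12 ∣ m.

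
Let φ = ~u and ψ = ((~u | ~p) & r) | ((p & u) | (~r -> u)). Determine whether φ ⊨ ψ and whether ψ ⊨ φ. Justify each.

[⇒] This fails. Under u = F, p = F, r = F, the left side is true but the right side is false.

[⇐] This fails. Under u = T, p = F, r = F, the left side is false but the right side is true.

Neither implication holds.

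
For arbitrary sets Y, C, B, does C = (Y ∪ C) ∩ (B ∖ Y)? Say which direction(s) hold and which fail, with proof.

Only the reverse inclusion holds.

Forward inclusion. This inclusion fails. Take Y = ∅, C = {1}, B = ∅; then 1 ∈ C but 1 ∉ (Y ∪ C) ∩ (B ∖ Y).

Reverse inclusion. Let x ∈ (Y ∪ C) ∩ (B ∖ Y). Then x ∈ C ∩ B and x ∉ Y, from which x ∈ C.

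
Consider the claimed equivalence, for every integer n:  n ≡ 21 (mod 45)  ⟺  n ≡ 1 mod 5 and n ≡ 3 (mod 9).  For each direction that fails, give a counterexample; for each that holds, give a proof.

The biconditional holds.

[⇒] Suppose n ≡ 21 (mod 45); write n = 45j + 21. Since 5 ∣ 45, reducing mod 5 gives n ≡ 21 ≡ 1 (mod 5); since 9 ∣ 45, reducing mod 9 gives n ≡ 21 ≡ 3 (mod 9).

[⇐] Conversely, if n ≡ 1 (mod 5) and n ≡ 3 (mod 9), then by the Chinese remainder theorem n ≡ 21 (mod 45). This is exactly n ≡ 21 (mod 45).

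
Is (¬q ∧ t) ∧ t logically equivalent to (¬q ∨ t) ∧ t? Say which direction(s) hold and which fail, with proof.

[⇒] Assume the antecedent. If t is true, (¬q ∨ t) ∧ t reduces to true regardless of the other variables. If t is false, the antecedent cannot hold. Either way (¬q ∨ t) ∧ t holds.

[⇐] This fails. Under t = T, q = T, the left side is false but the right side is true.

Only the forward implication holds.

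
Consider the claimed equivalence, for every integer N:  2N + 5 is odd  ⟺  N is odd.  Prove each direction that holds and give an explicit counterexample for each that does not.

(⟹) This fails: take N = 2. Then 2N + 5 = 9, which is odd, yet N = 2 is even, not odd.

(⟸) Suppose N is odd. Since 2 is even, 2N is even for every N, so 2N + 5 has the same parity as 5, which is odd. Hence 2N + 5 is odd.

Only the converse holds.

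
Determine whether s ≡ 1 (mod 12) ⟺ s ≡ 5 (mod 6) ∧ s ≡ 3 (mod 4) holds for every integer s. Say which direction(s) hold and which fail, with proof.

Neither implication holds.

[⇒] This fails: s = 1 gives 1 ≡ 1 (mod 12) but 1 ≡ 1 (mod 6), so the conjunction on the right does not hold.

[⇐] This fails: s = 11 satisfies both congruences on the right (11 ≡ 5 mod 6 and 11 ≡ 3 mod 4) yet 11 ≡ 11 (mod 12), not 1.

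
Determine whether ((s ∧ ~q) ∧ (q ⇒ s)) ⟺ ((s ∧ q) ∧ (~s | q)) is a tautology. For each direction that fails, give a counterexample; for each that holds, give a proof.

[⇒] This fails. Under q = F, s = T, the left side is true but the right side is false.

[⇐] This fails. Under q = T, s = T, the left side is false but the right side is true.

Both directions fail.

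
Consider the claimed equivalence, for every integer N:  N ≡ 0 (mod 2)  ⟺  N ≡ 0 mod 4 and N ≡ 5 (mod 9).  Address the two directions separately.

[⇒] This fails: N = 0 gives 0 ≡ 0 (mod 2) but 0 ≡ 0 (mod 9), so the conjunction on the right does not hold.

[⇐] Conversely, if N ≡ 0 (mod 4) and N ≡ 5 (mod 9), then by the Chinese remainder theorem N ≡ 32 (mod 36). Since 32 ≡ 0 (mod 2) and 2 ∣ 36, we get N ≡ 0 (mod 2).

Not equivalent: only (⇐) holds.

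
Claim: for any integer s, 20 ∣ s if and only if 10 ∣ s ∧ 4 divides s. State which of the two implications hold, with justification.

(→) If 20 ∣ s, write s = 20q. Since 20 = 2·10, s = 10·(2q), so 10 ∣ s; and since 20 = 5·4, s = 4·(5q), so 4 ∣ s.

(←) Suppose 10 ∣ s and 4 ∣ s. Any common multiple of 10 and 4 is a multiple of their lcm; here lcm(10, 4) = 10·4/gcd(10, 4) = 40/2 = 20, so 20 ∣ s.

Equivalent; both directions hold.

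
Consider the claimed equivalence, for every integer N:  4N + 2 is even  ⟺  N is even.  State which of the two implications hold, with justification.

(⇐) Suppose N is even. Since 4 is even, 4N is even for every N, so 4N + 2 has the same parity as 2, which is even. Hence 4N + 2 is even.

(⇒) This fails: take N = 5. Then 4N + 2 = 22, which is even, yet N = 5 is odd, not even.

The forward direction fails; the converse holds.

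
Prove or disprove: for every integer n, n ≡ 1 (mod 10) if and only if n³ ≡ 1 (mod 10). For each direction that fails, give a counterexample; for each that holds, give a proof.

Both directions hold.

(⇒) Suppose n ≡ 1 (mod 10). Write n = 10j + 1. Then (10j + 1)³ = 1000j³ + 300j² + 30j + 1 = 10(100j³ + 30j² + 3j) + 1, so n³ ≡ 1 (mod 10).

(⇐) For the converse, argue contrapositively. If n ≢ 1 (mod 10), then n is congruent to one of 0, 2, 3, 4, 5, 6, 7, 8, 9 modulo 10, and these give n³ ≡ 0, 8, 7, 4, 5, 6, 3, 2, 9 respectively — never 1.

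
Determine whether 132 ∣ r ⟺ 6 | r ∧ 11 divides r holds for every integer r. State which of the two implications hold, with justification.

(⟹) If 132 ∣ r, write r = 132q. Since 132 = 22·6, r = 6·(22q), so 6 ∣ r; and since 132 = 12·11, r = 11·(12q), so 11 ∣ r.

(⟸) This fails: take r = 66. Both 6 ∣ 66 and 11 ∣ 66, yet 66 is not a multiple of 132 (since 66 = 0·132 + 66), so 132 ∤ 66.

(⇒) holds; (⇐) fails.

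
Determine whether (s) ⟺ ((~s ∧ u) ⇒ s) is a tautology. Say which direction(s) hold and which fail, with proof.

Only the forward implication holds.

(⇒) Assume the antecedent. If u is true, the antecedent forces (u = T, s = T), and (~s ∧ u) ⇒ s holds there. If u is false, (~s ∧ u) ⇒ s reduces to true regardless of the other variables. Either way (~s ∧ u) ⇒ s holds.

(⇐) This fails. Under u = F, s = F, the left side is false but the right side is true.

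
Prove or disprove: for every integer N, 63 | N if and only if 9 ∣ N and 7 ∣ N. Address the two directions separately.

Both directions hold; the statement is true.

Converse. Suppose 9 ∣ N and 7 ∣ N. Any common multiple of 9 and 7 is a multiple of their lcm; here gcd(9, 7) = 1, so lcm(9, 7) = 9·7 = 63, so 63 ∣ N.

Forward direction. If 63 ∣ N, write N = 63q. Since 63 = 7·9, N = 9·(7q), so 9 ∣ N; and since 63 = 9·7, N = 7·(9q), so 7 ∣ N.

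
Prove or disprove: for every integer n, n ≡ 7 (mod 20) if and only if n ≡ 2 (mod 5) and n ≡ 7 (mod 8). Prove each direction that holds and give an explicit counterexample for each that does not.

Forward direction. This fails: n = 27 gives 27 ≡ 7 (mod 20) but 27 ≡ 3 (mod 8), so the conjunction on the right does not hold.

Converse. If n ≡ 2 (mod 5) and n ≡ 7 (mod 8), then by the Chinese remainder theorem n ≡ 7 (mod 40). Since 7 ≡ 7 (mod 20) and 20 ∣ 40, we get n ≡ 7 (mod 20).

The forward direction fails; the converse holds.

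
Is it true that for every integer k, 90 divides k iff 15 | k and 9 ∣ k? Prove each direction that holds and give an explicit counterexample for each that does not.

Only the forward implication holds.

[⇒] If 90 ∣ k, write k = 90q. Since 90 = 6·15, k = 15·(6q), so 15 ∣ k; and since 90 = 10·9, k = 9·(10q), so 9 ∣ k.

[⇐] This fails: take k = 45. Both 15 ∣ 45 and 9 ∣ 45, yet 45 is not a multiple of 90 (since 45 = 0·90 + 45), so 90 ∤ 45.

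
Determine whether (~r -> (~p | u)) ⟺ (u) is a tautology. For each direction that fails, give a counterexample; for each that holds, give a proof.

Only the reverse direction holds.

Converse. Assume the antecedent. If r is true, ~r -> (~p | u) reduces to true regardless of the other variables. If r is false, the antecedent forces (r = F, p = F, u = T) or (r = F, p = T, u = T), and ~r -> (~p | u) holds there. Either way ~r -> (~p | u) holds.

Forward direction. This fails. Under r = F, p = F, u = F, the left side is true but the right side is false.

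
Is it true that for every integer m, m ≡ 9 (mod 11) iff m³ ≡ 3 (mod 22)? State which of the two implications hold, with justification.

Only the converse holds.

(⇒) This fails: take m = 20. Then 20 ≡ 9 (mod 11), but 20³ = 8000 ≡ 14 (mod 22), not 3.

(⇐) Conversely, the residues r modulo 22 with r³ ≡ 3 (mod 22) are exactly {9}, and each is ≡ 9 (mod 11).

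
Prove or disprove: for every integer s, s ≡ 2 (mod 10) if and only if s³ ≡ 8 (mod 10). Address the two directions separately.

The biconditional holds.

[⇒] Suppose s ≡ 2 (mod 10). Write s = 10j + 2. Then (10j + 2)³ = 1000j³ + 600j² + 120j + 8 = 10(100j³ + 60j² + 12j) + 8, so s³ ≡ 8 (mod 10).

[⇐] Conversely, suppose s³ ≡ 8 (mod 10). The only residue r in {0, …, 9} with r³ ≡ 8 (mod 10) is r = 2, so s ≡ 2 (mod 10).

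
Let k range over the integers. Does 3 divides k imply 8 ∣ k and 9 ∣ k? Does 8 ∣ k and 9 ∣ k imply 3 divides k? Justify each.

(⟹) This fails: take k = 3. Certainly 3 ∣ 3, but 8 ∤ 3.

(⟸) Suppose 8 ∣ k and 9 ∣ k. Any common multiple of 8 and 9 is a multiple of their lcm; here gcd(8, 9) = 1, so lcm(8, 9) = 8·9 = 72, so 72 ∣ k. Since 3 ∣ 72, it follows that 3 ∣ k.

The forward direction fails; the converse holds.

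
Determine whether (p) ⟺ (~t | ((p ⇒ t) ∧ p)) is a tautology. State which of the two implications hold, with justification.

[⇒] Assume the antecedent. If t is true, the antecedent forces (t = T, p = T), and ~t | ((p ⇒ t) ∧ p) holds there. If t is false, ~t | ((p ⇒ t) ∧ p) reduces to true regardless of the other variables. Either way ~t | ((p ⇒ t) ∧ p) holds.

[⇐] This fails. Under t = F, p = F, the left side is false but the right side is true.

(⇒) holds; (⇐) fails.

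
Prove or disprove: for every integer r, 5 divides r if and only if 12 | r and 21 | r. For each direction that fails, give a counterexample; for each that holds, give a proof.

Neither implication holds.

[⇒] This fails: take r = 5. Certainly 5 ∣ 5, but 12 ∤ 5.

[⇐] This fails: take r = 84. Both 12 ∣ 84 and 21 ∣ 84, yet 84 is not a multiple of 5 (since 84 = 16·5 + 4), so 5 ∤ 84.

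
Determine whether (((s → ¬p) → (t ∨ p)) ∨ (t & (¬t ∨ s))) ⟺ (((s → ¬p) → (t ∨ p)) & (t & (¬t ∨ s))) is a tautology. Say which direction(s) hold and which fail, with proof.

The forward direction fails; the converse holds.

(⟹) This fails. Under t = T, p = F, s = F, the left side is true but the right side is false.

(⟸) Assume the antecedent. If t is true, the consequent reduces to true regardless of the other variables. If t is false, the antecedent cannot hold. Either way the consequent holds.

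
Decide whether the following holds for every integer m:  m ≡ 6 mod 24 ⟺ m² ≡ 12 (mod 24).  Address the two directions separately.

The forward direction holds; the converse fails.

(⟹) Suppose m ≡ 6 mod 24. Write m = 24j + 6. Then (24j + 6)² = 576j² + 288j + 36 = 24(24j² + 12j + 1) + 12, so m² ≡ 12 (mod 24).

(⟸) This fails: take m = 18. Then 18² = 324 ≡ 12 (mod 24), yet 18 ≡ 18 (mod 24), not 6.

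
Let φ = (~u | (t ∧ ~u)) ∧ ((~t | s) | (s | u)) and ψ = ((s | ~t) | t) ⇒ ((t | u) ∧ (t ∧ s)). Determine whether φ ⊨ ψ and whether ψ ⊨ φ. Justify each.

Forward direction. This fails. Under t = F, u = F, s = F, the left side is true but the right side is false.

Converse. This fails. Under t = T, u = T, s = T, the left side is false but the right side is true.

(⇒) fails and (⇐) fails.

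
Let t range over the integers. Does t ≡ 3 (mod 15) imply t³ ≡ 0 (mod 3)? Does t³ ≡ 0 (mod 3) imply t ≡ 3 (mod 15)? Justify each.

Not equivalent: only (⇒) holds.

Converse. This fails: take t = 0. Then 0³ = 0 ≡ 0 (mod 3), yet 0 ≡ 0 (mod 15), not 3.

Forward direction. Suppose t ≡ 3 (mod 15). Then t³ ≡ 3³ = 27 (mod 15), and since 3 ∣ 15, also t³ ≡ 0 (mod 3).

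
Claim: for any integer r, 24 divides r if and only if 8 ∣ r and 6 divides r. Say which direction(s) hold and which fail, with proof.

(⇒) If 24 ∣ r, write r = 24q. Since 24 = 3·8, r = 8·(3q), so 8 ∣ r; and since 24 = 4·6, r = 6·(4q), so 6 ∣ r.

(⇐) Suppose 8 ∣ r and 6 ∣ r. Any common multiple of 8 and 6 is a multiple of their lcm; here lcm(8, 6) = 8·6/gcd(8, 6) = 48/2 = 24, so 24 ∣ r.

The biconditional holds.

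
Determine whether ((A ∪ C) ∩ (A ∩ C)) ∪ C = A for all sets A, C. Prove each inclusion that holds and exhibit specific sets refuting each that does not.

Neither inclusion holds.

Forward inclusion. This inclusion fails. Take A = ∅, C = {1}; then 1 ∈ ((A ∪ C) ∩ (A ∩ C)) ∪ C but 1 ∉ A.

Reverse inclusion. This inclusion fails. Take A = {1}, C = ∅; then 1 ∈ A but 1 ∉ ((A ∪ C) ∩ (A ∩ C)) ∪ C.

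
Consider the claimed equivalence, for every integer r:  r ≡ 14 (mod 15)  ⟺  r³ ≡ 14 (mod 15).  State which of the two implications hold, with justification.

(⇒) Suppose r ≡ 14 (mod 15). Write r = 15j + 14. Then (15j + 14)³ = 3375j³ + 9450j² + 8820j + 2744 = 15(225j³ + 630j² + 588j + 182) + 14, so r³ ≡ 14 (mod 15).

(⇐) Conversely, suppose r³ ≡ 14 (mod 15). The only residue r in {0, …, 14} with r³ ≡ 14 (mod 15) is r = 14, so r ≡ 14 (mod 15).

Both directions hold; the statement is true.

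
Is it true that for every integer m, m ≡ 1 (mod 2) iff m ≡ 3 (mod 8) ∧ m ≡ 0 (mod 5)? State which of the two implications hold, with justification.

Not equivalent: only (⇐) holds.

Converse. If m ≡ 3 (mod 8) and m ≡ 0 (mod 5), then by the Chinese remainder theorem m ≡ 35 (mod 40). Since 35 ≡ 1 (mod 2) and 2 ∣ 40, we get m ≡ 1 (mod 2).

Forward direction. This fails: m = 1 gives 1 ≡ 1 (mod 2) but 1 ≡ 1 (mod 8), so the conjunction on the right does not hold.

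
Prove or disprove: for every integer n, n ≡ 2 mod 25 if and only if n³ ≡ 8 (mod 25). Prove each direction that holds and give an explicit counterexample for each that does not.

Both implications hold.

[⇒] Suppose n ≡ 2 mod 25. Write n = 25j + 2. Then (25j + 2)³ = 15625j³ + 3750j² + 300j + 8 = 25(625j³ + 150j² + 12j) + 8, so n³ ≡ 8 (mod 25).

[⇐] Conversely, suppose n³ ≡ 8 (mod 25). The only residue r in {0, …, 24} with r³ ≡ 8 (mod 25) is r = 2, so n ≡ 2 (mod 25).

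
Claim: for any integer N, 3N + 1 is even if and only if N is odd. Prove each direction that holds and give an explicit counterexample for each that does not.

Both directions hold.

(→) Suppose 3N + 1 is even. Since 3 is odd, 3N and N have the same parity, so 3N + 1 ≡ N + 1 (mod 2). As 1 is odd, 3N + 1 is even exactly when N is odd. Thus N is odd.

(←) Conversely, suppose N is odd; write N = 2j + 1. Then 3N + 1 = 3·(2j + 1) + 1 = 2·3j + 4, which is even.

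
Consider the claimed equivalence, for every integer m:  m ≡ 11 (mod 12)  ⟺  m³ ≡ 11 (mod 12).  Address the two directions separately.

(→) Suppose m ≡ 11 (mod 12). Write m = 12j + 11. Then (12j + 11)³ = 1728j³ + 4752j² + 4356j + 1331 = 12(144j³ + 396j² + 363j + 110) + 11, so m³ ≡ 11 (mod 12).

(←) Conversely, suppose m³ ≡ 11 (mod 12). The only residue r in {0, …, 11} with r³ ≡ 11 (mod 12) is r = 11, so m ≡ 11 (mod 12).

Both implications hold.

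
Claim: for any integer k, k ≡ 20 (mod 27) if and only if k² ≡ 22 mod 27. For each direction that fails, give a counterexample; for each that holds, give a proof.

(⇒) holds; (⇐) fails.

Forward direction. Suppose k ≡ 20 (mod 27). Write k = 27j + 20. Then (27j + 20)² = 729j² + 1080j + 400 = 27(27j² + 40j + 14) + 22, so k² ≡ 22 (mod 27).

Converse. This fails: take k = 7. Then 7² = 49 ≡ 22 (mod 27), yet 7 ≡ 7 (mod 27), not 20.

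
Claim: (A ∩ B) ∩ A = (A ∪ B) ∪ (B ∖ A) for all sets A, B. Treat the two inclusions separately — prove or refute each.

Forward inclusion. Let x ∈ (A ∩ B) ∩ A. Then x ∈ A ∩ B, from which x ∈ (A ∪ B) ∪ (B ∖ A).

Reverse inclusion. This inclusion fails. Take A = {1}, B = ∅; then 1 ∈ (A ∪ B) ∪ (B ∖ A) but 1 ∉ (A ∩ B) ∩ A.

The sets are not equal: only the forward inclusion holds.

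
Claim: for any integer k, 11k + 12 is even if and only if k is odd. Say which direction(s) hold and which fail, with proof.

(→) This fails: k = 2 gives 11k + 12 = 34, which is even, but 2 is even, not odd.

(←) This also fails: k = 3 is odd, but 11k + 12 = 45 is odd, not even.

(⇒) fails and (⇐) fails.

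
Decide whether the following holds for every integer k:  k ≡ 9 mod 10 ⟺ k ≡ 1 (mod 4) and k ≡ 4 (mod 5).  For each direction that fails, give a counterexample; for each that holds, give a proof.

Not equivalent: only (⇐) holds.

(⇒) This fails: k = 19 gives 19 ≡ 9 (mod 10) but 19 ≡ 3 (mod 4), so the conjunction on the right does not hold.

(⇐) Conversely, if k ≡ 1 (mod 4) and k ≡ 4 (mod 5), then by the Chinese remainder theorem k ≡ 9 (mod 20). Since 9 ≡ 9 (mod 10) and 10 ∣ 20, we get k ≡ 9 (mod 10).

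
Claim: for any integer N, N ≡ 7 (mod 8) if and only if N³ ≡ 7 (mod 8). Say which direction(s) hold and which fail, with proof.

Both directions hold; the statement is true.

Forward direction. Suppose N ≡ 7 (mod 8). Write N = 8j + 7. Then (8j + 7)³ = 512j³ + 1344j² + 1176j + 343 = 8(64j³ + 168j² + 147j + 42) + 7, so N³ ≡ 7 (mod 8).

Converse. Suppose N³ ≡ 7 (mod 8). The only residue r in {0, …, 7} with r³ ≡ 7 (mod 8) is r = 7, so N ≡ 7 (mod 8).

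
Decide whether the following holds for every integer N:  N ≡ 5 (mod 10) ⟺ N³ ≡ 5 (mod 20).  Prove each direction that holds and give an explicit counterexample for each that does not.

Only the reverse direction holds.

(⟹) This fails: take N = 15. Then 15 ≡ 5 (mod 10), but 15³ = 3375 ≡ 15 (mod 20), not 5.

(⟸) Conversely, the residues r modulo 20 with r³ ≡ 5 (mod 20) are exactly {5}, and each is ≡ 5 (mod 10).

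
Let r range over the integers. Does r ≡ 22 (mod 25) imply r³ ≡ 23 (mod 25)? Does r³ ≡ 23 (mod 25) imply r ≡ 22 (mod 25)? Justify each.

(→) Suppose r ≡ 22 (mod 25). Write r = 25j + 22. Then (25j + 22)³ = 15625j³ + 41250j² + 36300j + 10648 = 25(625j³ + 1650j² + 1452j + 425) + 23, so r³ ≡ 23 (mod 25).

(←) Conversely, suppose r³ ≡ 23 (mod 25). The only residue r in {0, …, 24} with r³ ≡ 23 (mod 25) is r = 22, so r ≡ 22 (mod 25).

Both directions hold; the statement is true.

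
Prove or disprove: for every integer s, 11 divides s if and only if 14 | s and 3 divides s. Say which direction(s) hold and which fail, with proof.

[⇒] This fails: take s = 11. Certainly 11 ∣ 11, but 14 ∤ 11.

[⇐] This fails: take s = 42. Both 14 ∣ 42 and 3 ∣ 42, yet 42 is not a multiple of 11 (since 42 = 3·11 + 9), so 11 ∤ 42.

Both directions fail.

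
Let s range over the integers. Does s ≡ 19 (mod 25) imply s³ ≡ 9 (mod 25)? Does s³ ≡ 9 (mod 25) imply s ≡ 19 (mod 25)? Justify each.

(⟹) Suppose s ≡ 19 (mod 25). Write s = 25j + 19. Then (25j + 19)³ = 15625j³ + 35625j² + 27075j + 6859 = 25(625j³ + 1425j² + 1083j + 274) + 9, so s³ ≡ 9 (mod 25).

(⟸) Conversely, suppose s³ ≡ 9 (mod 25). The only residue r in {0, …, 24} with r³ ≡ 9 (mod 25) is r = 19, so s ≡ 19 (mod 25).

Both directions hold; the statement is true.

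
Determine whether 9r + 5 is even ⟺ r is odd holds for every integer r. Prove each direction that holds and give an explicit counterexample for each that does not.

(←) Suppose r is odd; write r = 2j + 1. Then 9r + 5 = 9·(2j + 1) + 5 = 2·9j + 14, which is even.

(→) Suppose 9r + 5 is even. Since 9 is odd, 9r and r have the same parity, so 9r + 5 ≡ r + 5 (mod 2). As 5 is odd, 9r + 5 is even exactly when r is odd. Thus r is odd.

Both directions hold; the statement is true.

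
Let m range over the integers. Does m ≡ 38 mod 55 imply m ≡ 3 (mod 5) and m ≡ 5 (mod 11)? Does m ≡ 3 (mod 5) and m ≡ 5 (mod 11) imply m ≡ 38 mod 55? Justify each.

The biconditional holds.

Converse. If m ≡ 3 (mod 5) and m ≡ 5 (mod 11), then by the Chinese remainder theorem m ≡ 38 (mod 55). This is exactly m ≡ 38 (mod 55).

Forward direction. Suppose m ≡ 38 (mod 55); write m = 55j + 38. Since 5 ∣ 55, reducing mod 5 gives m ≡ 38 ≡ 3 (mod 5); since 11 ∣ 55, reducing mod 11 gives m ≡ 38 ≡ 5 (mod 11).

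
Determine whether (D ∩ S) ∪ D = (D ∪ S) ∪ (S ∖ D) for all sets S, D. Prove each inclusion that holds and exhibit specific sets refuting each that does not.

(⊆) Let x ∈ (D ∩ S) ∪ D. Then either x ∈ D and x ∉ S; or x ∈ S ∩ D. In each case x ∈ (D ∪ S) ∪ (S ∖ D), so (D ∩ S) ∪ D ⊆ (D ∪ S) ∪ (S ∖ D).

(⊇) This inclusion fails. Take S = {1}, D = ∅; then 1 ∈ (D ∪ S) ∪ (S ∖ D) but 1 ∉ (D ∩ S) ∪ D.

The sets are not equal: only the forward inclusion holds.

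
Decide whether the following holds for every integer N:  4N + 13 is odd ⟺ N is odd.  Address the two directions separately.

Converse. Suppose N is odd. Since 4 is even, 4N is even for every N, so 4N + 13 has the same parity as 13, which is odd. Hence 4N + 13 is odd.

Forward direction. This fails: take N = 4. Then 4N + 13 = 29, which is odd, yet N = 4 is even, not odd.

Not equivalent: only (⇐) holds.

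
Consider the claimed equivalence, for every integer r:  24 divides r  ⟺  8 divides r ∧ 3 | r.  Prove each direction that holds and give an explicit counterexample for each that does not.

Equivalent; both directions hold.

(⇐) Suppose 8 ∣ r and 3 ∣ r. Any common multiple of 8 and 3 is a multiple of their lcm; here gcd(8, 3) = 1, so lcm(8, 3) = 8·3 = 24, so 24 ∣ r.

(⇒) If 24 ∣ r, write r = 24q. Since 24 = 3·8, r = 8·(3q), so 8 ∣ r; and since 24 = 8·3, r = 3·(8q), so 3 ∣ r.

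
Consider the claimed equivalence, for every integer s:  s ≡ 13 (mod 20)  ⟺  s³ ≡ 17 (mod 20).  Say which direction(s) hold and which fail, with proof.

Equivalent; both directions hold.

(⟸) Suppose s³ ≡ 17 (mod 20). The only residue r in {0, …, 19} with r³ ≡ 17 (mod 20) is r = 13, so s ≡ 13 (mod 20).

(⟹) Suppose s ≡ 13 (mod 20). Write s = 20j + 13. Then (20j + 13)³ = 8000j³ + 15600j² + 10140j + 2197 = 20(400j³ + 780j² + 507j + 109) + 17, so s³ ≡ 17 (mod 20).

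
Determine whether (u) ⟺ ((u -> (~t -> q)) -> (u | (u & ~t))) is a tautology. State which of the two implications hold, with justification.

Both directions hold; the statement is true.

[⇐] Assume the antecedent. If t is true, the antecedent forces (t = T, q = F, u = T) or (t = T, q = T, u = T), and u holds there. If t is false, the antecedent forces (t = F, q = F, u = T) or (t = F, q = T, u = T), and u holds there. Either way u holds.

[⇒] Assume the antecedent. If t is true, the antecedent forces (t = T, q = F, u = T) or (t = T, q = T, u = T), and the consequent holds there. If t is false, the antecedent forces (t = F, q = F, u = T) or (t = F, q = T, u = T), and the consequent holds there. Either way the consequent holds.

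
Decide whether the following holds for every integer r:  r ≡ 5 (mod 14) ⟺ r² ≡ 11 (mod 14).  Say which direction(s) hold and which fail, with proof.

(→) Suppose r ≡ 5 (mod 14). Write r = 14j + 5. Then (14j + 5)² = 196j² + 140j + 25 = 14(14j² + 10j + 1) + 11, so r² ≡ 11 (mod 14).

(←) This fails: take r = 9. Then 9² = 81 ≡ 11 (mod 14), yet 9 ≡ 9 (mod 14), not 5.

Only the forward implication holds.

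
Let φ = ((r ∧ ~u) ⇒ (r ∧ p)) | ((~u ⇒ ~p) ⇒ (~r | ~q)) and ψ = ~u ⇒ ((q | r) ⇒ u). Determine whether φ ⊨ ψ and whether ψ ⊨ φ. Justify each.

Not equivalent: only (⇐) holds.

Forward direction. This fails. Under r = T, p = F, q = F, u = F, the left side is true but the right side is false.

Converse. Assume the antecedent. If u is true, the consequent reduces to true regardless of the other variables. If u is false, the antecedent forces (r = F, p = F, q = F, u = F) or (r = F, p = T, q = F, u = F), and the consequent holds there. Either way the consequent holds.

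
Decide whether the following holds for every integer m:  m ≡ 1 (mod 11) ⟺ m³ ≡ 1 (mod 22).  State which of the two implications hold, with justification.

(⇒) fails; (⇐) holds.

(⟹) This fails: take m = 12. Then 12 ≡ 1 (mod 11), but 12³ = 1728 ≡ 12 (mod 22), not 1.

(⟸) Conversely, the residues r modulo 22 with r³ ≡ 1 (mod 22) are exactly {1}, and each is ≡ 1 (mod 11).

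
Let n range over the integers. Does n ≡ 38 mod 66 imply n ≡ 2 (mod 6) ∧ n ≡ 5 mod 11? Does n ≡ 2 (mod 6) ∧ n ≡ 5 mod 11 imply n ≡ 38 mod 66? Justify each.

(⟹) Suppose n ≡ 38 (mod 66); write n = 66j + 38. Since 6 ∣ 66, reducing mod 6 gives n ≡ 38 ≡ 2 (mod 6); since 11 ∣ 66, reducing mod 11 gives n ≡ 38 ≡ 5 (mod 11).

(⟸) Conversely, if n ≡ 2 (mod 6) and n ≡ 5 (mod 11), then by the Chinese remainder theorem n ≡ 38 (mod 66). This is exactly n ≡ 38 (mod 66).

Both implications hold.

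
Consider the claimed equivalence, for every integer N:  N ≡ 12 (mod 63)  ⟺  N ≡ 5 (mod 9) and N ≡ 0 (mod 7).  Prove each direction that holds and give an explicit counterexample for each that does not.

(→) This fails: N = 12 gives 12 ≡ 12 (mod 63) but 12 ≡ 3 (mod 9), so the conjunction on the right does not hold.

(←) This fails: N = 14 satisfies both congruences on the right (14 ≡ 5 mod 9 and 14 ≡ 0 mod 7) yet 14 ≡ 14 (mod 63), not 12.

Neither direction holds.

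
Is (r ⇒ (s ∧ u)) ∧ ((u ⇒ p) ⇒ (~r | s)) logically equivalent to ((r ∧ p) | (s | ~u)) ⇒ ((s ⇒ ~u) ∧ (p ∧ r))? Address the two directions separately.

(⇒) This fails. Under p = F, u = F, r = F, s = F, the left side is true but the right side is false.

(⇐) This fails. Under p = T, u = F, r = T, s = F, the left side is false but the right side is true.

Neither implication holds.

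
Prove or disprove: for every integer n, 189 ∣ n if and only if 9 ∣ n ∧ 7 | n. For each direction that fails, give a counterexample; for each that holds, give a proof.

(⟹) If 189 ∣ n, write n = 189q. Since 189 = 21·9, n = 9·(21q), so 9 ∣ n; and since 189 = 27·7, n = 7·(27q), so 7 ∣ n.

(⟸) This fails: take n = 63. Both 9 ∣ 63 and 7 ∣ 63, yet 63 is not a multiple of 189 (since 63 = 0·189 + 63), so 189 ∤ 63.

Not equivalent: only (⇒) holds.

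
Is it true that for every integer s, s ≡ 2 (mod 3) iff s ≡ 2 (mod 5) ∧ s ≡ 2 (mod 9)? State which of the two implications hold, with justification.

(⟸) If s ≡ 2 (mod 5) and s ≡ 2 (mod 9), then by the Chinese remainder theorem s ≡ 2 (mod 45). Since 2 ≡ 2 (mod 3) and 3 ∣ 45, we get s ≡ 2 (mod 3).

(⟹) This fails: s = 32 gives 32 ≡ 2 (mod 3) but 32 ≡ 5 (mod 9), so the conjunction on the right does not hold.

The forward direction fails; the converse holds.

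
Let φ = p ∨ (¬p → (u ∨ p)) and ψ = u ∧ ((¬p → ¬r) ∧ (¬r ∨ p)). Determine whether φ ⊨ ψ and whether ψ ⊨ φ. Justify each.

Only the reverse direction holds.

(→) This fails. Under p = T, r = F, u = F, the left side is true but the right side is false.

(←) Assume the antecedent. If p is true, p ∨ (¬p → (u ∨ p)) reduces to true regardless of the other variables. If p is false, the antecedent forces (p = F, r = F, u = T), and p ∨ (¬p → (u ∨ p)) holds there. Either way p ∨ (¬p → (u ∨ p)) holds.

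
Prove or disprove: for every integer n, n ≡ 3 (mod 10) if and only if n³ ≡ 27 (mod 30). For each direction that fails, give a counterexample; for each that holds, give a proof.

Converse. The residues r modulo 30 with r³ ≡ 27 (mod 30) are exactly {3}, and each is ≡ 3 (mod 10).

Forward direction. This fails: take n = 13. Then 13 ≡ 3 (mod 10), but 13³ = 2197 ≡ 7 (mod 30), not 27.

Only the converse holds.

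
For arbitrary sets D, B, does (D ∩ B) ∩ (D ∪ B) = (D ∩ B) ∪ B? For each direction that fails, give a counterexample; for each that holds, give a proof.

Only the forward inclusion holds.

(⟸) This inclusion fails. Take D = ∅, B = {1}; then 1 ∈ (D ∩ B) ∪ B but 1 ∉ (D ∩ B) ∩ (D ∪ B).

(⟹) Let x ∈ (D ∩ B) ∩ (D ∪ B). Then x ∈ D ∩ B, from which x ∈ (D ∩ B) ∪ B.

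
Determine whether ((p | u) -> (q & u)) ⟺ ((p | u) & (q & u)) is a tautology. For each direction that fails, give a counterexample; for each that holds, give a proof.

(⟸) Assume the antecedent. If p is true, the antecedent forces (p = T, q = T, u = T), and (p | u) -> (q & u) holds there. If p is false, the antecedent forces (p = F, q = T, u = T), and (p | u) -> (q & u) holds there. Either way (p | u) -> (q & u) holds.

(⟹) This fails. Under p = F, q = F, u = F, the left side is true but the right side is false.

Not equivalent: only (⇐) holds.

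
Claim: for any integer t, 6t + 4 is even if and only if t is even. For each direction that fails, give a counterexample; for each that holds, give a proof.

Forward direction. This fails: take t = 1. Then 6t + 4 = 10, which is even, yet t = 1 is odd, not even.

Converse. Suppose t is even. Since 6 is even, 6t is even for every t, so 6t + 4 has the same parity as 4, which is even. Hence 6t + 4 is even.

Only the reverse direction holds.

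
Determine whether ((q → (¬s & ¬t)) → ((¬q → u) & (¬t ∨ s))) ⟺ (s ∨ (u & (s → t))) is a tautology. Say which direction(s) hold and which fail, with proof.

(⟹) This fails. Under s = F, q = T, u = F, t = F, the left side is true but the right side is false.

(⟸) This fails. Under s = T, q = F, u = F, t = F, the left side is false but the right side is true.

(⇒) fails and (⇐) fails.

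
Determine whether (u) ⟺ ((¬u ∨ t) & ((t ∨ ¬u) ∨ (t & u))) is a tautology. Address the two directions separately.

Both directions fail.

[⇒] This fails. Under u = T, t = F, the left side is true but the right side is false.

[⇐] This fails. Under u = F, t = F, the left side is false but the right side is true.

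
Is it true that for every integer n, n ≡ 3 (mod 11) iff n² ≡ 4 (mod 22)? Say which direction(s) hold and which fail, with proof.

Neither direction holds.

(⟹) This fails: take n = 3. Then 3 ≡ 3 (mod 11), but 3² = 9 ≡ 9 (mod 22), not 4.

(⟸) This fails: take n = 2. Then 2² = 4 ≡ 4 (mod 22), yet 2 ≡ 2 (mod 11), not 3.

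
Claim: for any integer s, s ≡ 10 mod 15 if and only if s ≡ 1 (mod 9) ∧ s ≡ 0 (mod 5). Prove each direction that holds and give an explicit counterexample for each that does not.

Only the converse holds.

(⇐) If s ≡ 1 (mod 9) and s ≡ 0 (mod 5), then by the Chinese remainder theorem s ≡ 10 (mod 45). Since 10 ≡ 10 (mod 15) and 15 ∣ 45, we get s ≡ 10 (mod 15).

(⇒) This fails: s = 40 gives 40 ≡ 10 (mod 15) but 40 ≡ 4 (mod 9), so the conjunction on the right does not hold.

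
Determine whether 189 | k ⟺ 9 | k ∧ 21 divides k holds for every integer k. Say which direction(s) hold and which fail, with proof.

(⟹) If 189 ∣ k, write k = 189q. Since 189 = 21·9, k = 9·(21q), so 9 ∣ k; and since 189 = 9·21, k = 21·(9q), so 21 ∣ k.

(⟸) This fails: take k = 63. Both 9 ∣ 63 and 21 ∣ 63, yet 63 is not a multiple of 189 (since 63 = 0·189 + 63), so 189 ∤ 63.

The forward direction holds; the converse fails.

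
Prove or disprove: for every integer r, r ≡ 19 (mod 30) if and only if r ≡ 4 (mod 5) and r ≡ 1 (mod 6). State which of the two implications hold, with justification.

(⟸) If r ≡ 4 (mod 5) and r ≡ 1 (mod 6), then by the Chinese remainder theorem r ≡ 19 (mod 30). This is exactly r ≡ 19 (mod 30).

(⟹) Suppose r ≡ 19 (mod 30); write r = 30j + 19. Since 5 ∣ 30, reducing mod 5 gives r ≡ 19 ≡ 4 (mod 5); since 6 ∣ 30, reducing mod 6 gives r ≡ 19 ≡ 1 (mod 6).

Both implications hold.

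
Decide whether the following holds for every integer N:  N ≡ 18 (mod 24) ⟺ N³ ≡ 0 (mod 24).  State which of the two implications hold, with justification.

Forward direction. Suppose N ≡ 18 (mod 24). Write N = 24j + 18. Then (24j + 18)³ = 13824j³ + 31104j² + 23328j + 5832 = 24(576j³ + 1296j² + 972j + 243) + 0, so N³ ≡ 0 (mod 24).

Converse. This fails: take N = 0. Then 0³ = 0 ≡ 0 (mod 24), yet 0 ≡ 0 (mod 24), not 18.

Not equivalent: only (⇒) holds.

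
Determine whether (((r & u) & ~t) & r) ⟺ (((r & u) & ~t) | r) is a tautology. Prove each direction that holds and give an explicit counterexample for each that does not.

(⇒) Assume the antecedent. If r is true, ((r & u) & ~t) | r reduces to true regardless of the other variables. If r is false, the antecedent cannot hold. Either way ((r & u) & ~t) | r holds.

(⇐) This fails. Under r = T, t = F, u = F, the left side is false but the right side is true.

(⇒) holds; (⇐) fails.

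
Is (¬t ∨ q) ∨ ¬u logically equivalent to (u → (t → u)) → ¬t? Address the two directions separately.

[⇒] This fails. Under u = F, q = F, t = T, the left side is true but the right side is false.

[⇐] Assume the antecedent. If u is true, the antecedent forces (u = T, q = F, t = F) or (u = T, q = T, t = F), and (¬t ∨ q) ∨ ¬u holds there. If u is false, (¬t ∨ q) ∨ ¬u reduces to true regardless of the other variables. Either way (¬t ∨ q) ∨ ¬u holds.

Only the converse holds.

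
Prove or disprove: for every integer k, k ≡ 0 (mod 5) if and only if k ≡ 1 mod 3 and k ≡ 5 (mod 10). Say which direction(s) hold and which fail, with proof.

(→) This fails: k = 0 gives 0 ≡ 0 (mod 5) but 0 ≡ 0 (mod 3), so the conjunction on the right does not hold.

(←) Conversely, if k ≡ 1 (mod 3) and k ≡ 5 (mod 10), then by the Chinese remainder theorem k ≡ 25 (mod 30). Since 25 ≡ 0 (mod 5) and 5 ∣ 30, we get k ≡ 0 (mod 5).

Not equivalent: only (⇐) holds.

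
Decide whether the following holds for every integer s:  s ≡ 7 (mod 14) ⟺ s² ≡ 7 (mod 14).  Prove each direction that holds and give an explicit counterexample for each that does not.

Both directions hold.

[⇒] Suppose s ≡ 7 (mod 14). Write s = 14j + 7. Then (14j + 7)² = 196j² + 196j + 49 = 14(14j² + 14j + 3) + 7, so s² ≡ 7 (mod 14).

[⇐] Conversely, suppose s² ≡ 7 (mod 14). The only residue r in {0, …, 13} with r² ≡ 7 (mod 14) is r = 7, so s ≡ 7 (mod 14).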